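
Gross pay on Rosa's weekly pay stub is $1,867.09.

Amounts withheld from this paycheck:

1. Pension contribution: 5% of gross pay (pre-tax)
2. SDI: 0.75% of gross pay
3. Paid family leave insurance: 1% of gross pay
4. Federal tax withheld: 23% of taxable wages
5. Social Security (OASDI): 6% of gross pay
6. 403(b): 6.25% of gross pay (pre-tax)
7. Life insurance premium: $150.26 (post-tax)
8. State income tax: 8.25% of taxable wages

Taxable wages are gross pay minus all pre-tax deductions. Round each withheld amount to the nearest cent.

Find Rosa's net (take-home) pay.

403(b): $1,867.09 × 0.0625 = $116.69
Pension contribution: $1,867.09 × 0.05 = $93.35
Pre-tax total = $116.69 + $93.35 = $210.04
Taxable wages = $1,867.09 − $210.04 = $1,657.05
State income tax: $1,657.05 × 0.0825 = $136.71
Federal tax withheld: $1,657.05 × 0.23 = $381.12
Paid family leave insurance: $1,867.09 × 0.01 = $18.67
SDI: $1,867.09 × 0.0075 = $14.00
Social Security (OASDI): $1,867.09 × 0.06 = $112.03
Life insurance premium: $150.26
Total deductions = $116.69 + $93.35 + $136.71 + $381.12 + $18.67 + $14.00 + $112.03 + $150.26 = $1,022.83
Net pay = $1,867.09 − $1,022.83 = $844.26

$844.26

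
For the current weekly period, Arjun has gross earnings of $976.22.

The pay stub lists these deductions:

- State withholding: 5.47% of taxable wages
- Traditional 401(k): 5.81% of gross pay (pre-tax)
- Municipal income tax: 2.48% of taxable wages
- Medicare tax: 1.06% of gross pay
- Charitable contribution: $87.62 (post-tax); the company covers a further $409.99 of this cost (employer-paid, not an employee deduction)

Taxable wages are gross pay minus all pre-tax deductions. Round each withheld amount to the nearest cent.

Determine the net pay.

$748.43

Traditional 401(k): $976.22 × 0.0581 = $56.72
Taxable wages = $976.22 − $56.72 = $919.50
Municipal income tax: $919.50 × 0.0248 = $22.80
State withholding: $919.50 × 0.0547 = $50.30
Medicare tax: $976.22 × 0.0106 = $10.35
Charitable contribution: $87.62
(Employer's $409.99 toward charitable contribution is not withheld from the employee.)
Total deductions = $56.72 + $22.80 + $50.30 + $10.35 + $87.62 = $227.79
Net pay = $976.22 − $227.79 = $748.43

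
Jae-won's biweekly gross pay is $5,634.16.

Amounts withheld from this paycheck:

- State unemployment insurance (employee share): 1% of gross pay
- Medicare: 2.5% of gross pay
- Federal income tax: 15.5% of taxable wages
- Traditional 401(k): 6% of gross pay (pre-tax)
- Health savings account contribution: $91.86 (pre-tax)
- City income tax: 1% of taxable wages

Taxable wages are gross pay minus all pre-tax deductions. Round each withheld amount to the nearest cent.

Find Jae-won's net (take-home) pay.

$4,148.36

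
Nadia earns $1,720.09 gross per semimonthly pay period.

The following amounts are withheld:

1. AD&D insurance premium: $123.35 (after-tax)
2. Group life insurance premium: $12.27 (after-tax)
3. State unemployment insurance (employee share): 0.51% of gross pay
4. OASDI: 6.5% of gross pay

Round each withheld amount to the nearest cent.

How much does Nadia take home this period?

$1,463.89

State unemployment insurance (employee share): $1,720.09 × 0.0051 = $8.77
OASDI: $1,720.09 × 0.065 = $111.81
AD&D insurance premium: $123.35
Group life insurance premium: $12.27
Total deductions = $8.77 + $111.81 + $123.35 + $12.27 = $256.20
Net pay = $1,720.09 − $256.20 = $1,463.89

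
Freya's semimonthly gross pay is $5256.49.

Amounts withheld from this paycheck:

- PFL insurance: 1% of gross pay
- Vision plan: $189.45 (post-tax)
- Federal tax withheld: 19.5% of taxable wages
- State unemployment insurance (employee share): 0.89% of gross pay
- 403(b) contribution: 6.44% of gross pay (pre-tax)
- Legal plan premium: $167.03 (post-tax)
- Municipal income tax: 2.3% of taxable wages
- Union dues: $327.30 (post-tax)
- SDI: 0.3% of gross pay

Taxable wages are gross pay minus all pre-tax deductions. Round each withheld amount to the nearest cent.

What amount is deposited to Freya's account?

403(b) contribution: $5256.49 × 0.0644 = $338.52
Taxable wages = $5256.49 − $338.52 = $4917.97
Municipal income tax: $4917.97 × 0.023 = $113.11
Federal tax withheld: $4917.97 × 0.195 = $959.00
PFL insurance: $5256.49 × 0.01 = $52.56
SDI: $5256.49 × 0.003 = $15.77
State unemployment insurance (employee share): $5256.49 × 0.0089 = $46.78
Vision plan: $189.45
Legal plan premium: $167.03
Union dues: $327.30
Total deductions = $338.52 + $113.11 + $959.00 + $52.56 + $15.77 + $46.78 + $189.45 + $167.03 + $327.30 = $2209.52
Net pay = $5256.49 − $2209.52 = $3046.97

$3046.97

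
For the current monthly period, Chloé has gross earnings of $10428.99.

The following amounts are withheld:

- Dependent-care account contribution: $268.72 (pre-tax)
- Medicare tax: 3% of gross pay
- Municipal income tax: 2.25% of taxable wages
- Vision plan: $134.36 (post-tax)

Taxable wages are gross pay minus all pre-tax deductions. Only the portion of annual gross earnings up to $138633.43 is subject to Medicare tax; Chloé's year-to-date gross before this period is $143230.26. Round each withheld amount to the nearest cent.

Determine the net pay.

$9797.30

Dependent-care account contribution: $268.72
Taxable wages = $10428.99 − $268.72 = $10160.27
Municipal income tax: $10160.27 × 0.0225 = $228.61
Medicare tax: annual cap $138633.43 already reached (YTD $143230.26), so $0.00
Vision plan: $134.36
Total deductions = $268.72 + $228.61 + $0.00 + $134.36 = $631.69
Net pay = $10428.99 − $631.69 = $9797.30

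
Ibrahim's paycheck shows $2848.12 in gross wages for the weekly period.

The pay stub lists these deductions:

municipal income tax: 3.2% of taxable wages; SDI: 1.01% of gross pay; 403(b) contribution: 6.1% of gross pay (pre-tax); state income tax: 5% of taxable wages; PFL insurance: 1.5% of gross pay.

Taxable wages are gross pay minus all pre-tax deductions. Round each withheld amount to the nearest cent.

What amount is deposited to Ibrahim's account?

$2383.59

403(b) contribution: $2848.12 × 0.061 = $173.74
Taxable wages = $2848.12 − $173.74 = $2674.38
State income tax: $2674.38 × 0.05 = $133.72
Municipal income tax: $2674.38 × 0.032 = $85.58
SDI: $2848.12 × 0.0101 = $28.77
PFL insurance: $2848.12 × 0.015 = $42.72
Total deductions = $173.74 + $133.72 + $85.58 + $28.77 + $42.72 = $464.53
Net pay = $2848.12 − $464.53 = $2383.59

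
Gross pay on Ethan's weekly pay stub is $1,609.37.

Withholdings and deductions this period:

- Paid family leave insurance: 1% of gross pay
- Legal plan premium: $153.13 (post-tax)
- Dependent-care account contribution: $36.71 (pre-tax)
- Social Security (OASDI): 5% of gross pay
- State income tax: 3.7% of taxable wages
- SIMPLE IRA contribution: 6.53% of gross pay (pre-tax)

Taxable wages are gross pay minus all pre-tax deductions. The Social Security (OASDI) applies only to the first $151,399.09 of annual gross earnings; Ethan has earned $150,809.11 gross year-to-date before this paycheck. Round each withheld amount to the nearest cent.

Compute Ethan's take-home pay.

$1,214.55

Dependent-care account contribution: $36.71
SIMPLE IRA contribution: $1,609.37 × 0.0653 = $105.09
Pre-tax total = $36.71 + $105.09 = $141.80
Taxable wages = $1,609.37 − $141.80 = $1,467.57
State income tax: $1,467.57 × 0.037 = $54.30
Paid family leave insurance: $1,609.37 × 0.01 = $16.09
Social Security (OASDI): only $151,399.09 − $150,809.11 = $589.98 of this check is subject → $589.98 × 0.05 = $29.50
Legal plan premium: $153.13
Total deductions = $36.71 + $105.09 + $54.30 + $16.09 + $29.50 + $153.13 = $394.82
Net pay = $1,609.37 − $394.82 = $1,214.55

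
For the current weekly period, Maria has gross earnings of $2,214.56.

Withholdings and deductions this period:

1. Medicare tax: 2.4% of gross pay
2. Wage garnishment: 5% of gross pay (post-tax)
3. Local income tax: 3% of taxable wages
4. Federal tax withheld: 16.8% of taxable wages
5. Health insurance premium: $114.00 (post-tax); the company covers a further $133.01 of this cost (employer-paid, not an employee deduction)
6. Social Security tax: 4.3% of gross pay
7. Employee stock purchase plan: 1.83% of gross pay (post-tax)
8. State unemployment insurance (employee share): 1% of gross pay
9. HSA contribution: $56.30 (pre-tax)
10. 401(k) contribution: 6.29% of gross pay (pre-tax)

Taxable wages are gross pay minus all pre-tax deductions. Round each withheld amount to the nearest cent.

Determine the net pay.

$1,183.41

HSA contribution: $56.30
401(k) contribution: $2,214.56 × 0.0629 = $139.30
Pre-tax total = $56.30 + $139.30 = $195.60
Taxable wages = $2,214.56 − $195.60 = $2,018.96
Federal tax withheld: $2,018.96 × 0.168 = $339.19
Local income tax: $2,018.96 × 0.03 = $60.57
Medicare tax: $2,214.56 × 0.024 = $53.15
Social Security tax: $2,214.56 × 0.043 = $95.23
State unemployment insurance (employee share): $2,214.56 × 0.01 = $22.15
Employee stock purchase plan: $2,214.56 × 0.0183 = $40.53
Wage garnishment: $2,214.56 × 0.05 = $110.73
Health insurance premium: $114.00
(Employer's $133.01 toward health insurance premium is not withheld from the employee.)
Total deductions = $56.30 + $139.30 + $339.19 + $60.57 + $53.15 + $95.23 + $22.15 + $40.53 + $110.73 + $114.00 = $1,031.15
Net pay = $2,214.56 − $1,031.15 = $1,183.41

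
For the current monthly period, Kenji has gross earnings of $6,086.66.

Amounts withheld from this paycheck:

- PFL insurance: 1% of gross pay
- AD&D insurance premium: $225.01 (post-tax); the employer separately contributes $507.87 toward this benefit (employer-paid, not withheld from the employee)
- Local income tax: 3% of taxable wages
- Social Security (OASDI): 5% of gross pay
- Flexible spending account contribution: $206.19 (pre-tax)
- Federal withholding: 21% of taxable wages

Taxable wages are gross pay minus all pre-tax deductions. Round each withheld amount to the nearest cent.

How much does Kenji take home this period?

Flexible spending account contribution: $206.19
Taxable wages = $6,086.66 − $206.19 = $5,880.47
Federal withholding: $5,880.47 × 0.21 = $1,234.90
Local income tax: $5,880.47 × 0.03 = $176.41
PFL insurance: $6,086.66 × 0.01 = $60.87
Social Security (OASDI): $6,086.66 × 0.05 = $304.33
AD&D insurance premium: $225.01
(Employer's $507.87 toward AD&D insurance premium is not withheld from the employee.)
Total deductions = $206.19 + $1,234.90 + $176.41 + $60.87 + $304.33 + $225.01 = $2,207.71
Net pay = $6,086.66 − $2,207.71 = $3,878.95

$3,878.95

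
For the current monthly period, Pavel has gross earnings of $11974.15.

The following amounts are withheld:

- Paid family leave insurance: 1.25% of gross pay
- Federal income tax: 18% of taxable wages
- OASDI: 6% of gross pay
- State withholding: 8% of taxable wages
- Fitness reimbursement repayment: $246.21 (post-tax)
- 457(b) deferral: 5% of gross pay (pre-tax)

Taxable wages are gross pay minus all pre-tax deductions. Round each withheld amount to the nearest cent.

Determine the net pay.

$7303.48

457(b) deferral: $11974.15 × 0.05 = $598.71
Taxable wages = $11974.15 − $598.71 = $11375.44
State withholding: $11375.44 × 0.08 = $910.04
Federal income tax: $11375.44 × 0.18 = $2047.58
Paid family leave insurance: $11974.15 × 0.0125 = $149.68
OASDI: $11974.15 × 0.06 = $718.45
Fitness reimbursement repayment: $246.21
Total deductions = $598.71 + $910.04 + $2047.58 + $149.68 + $718.45 + $246.21 = $4670.67
Net pay = $11974.15 − $4670.67 = $7303.48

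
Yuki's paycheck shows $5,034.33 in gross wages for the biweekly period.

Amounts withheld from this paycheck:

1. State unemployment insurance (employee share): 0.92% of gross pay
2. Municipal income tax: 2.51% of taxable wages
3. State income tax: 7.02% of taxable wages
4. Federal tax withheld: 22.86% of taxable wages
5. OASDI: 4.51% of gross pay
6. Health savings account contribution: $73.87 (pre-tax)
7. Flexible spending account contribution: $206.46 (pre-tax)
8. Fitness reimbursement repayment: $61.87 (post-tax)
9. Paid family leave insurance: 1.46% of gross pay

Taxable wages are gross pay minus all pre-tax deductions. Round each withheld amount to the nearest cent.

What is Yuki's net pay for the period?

$2,805.44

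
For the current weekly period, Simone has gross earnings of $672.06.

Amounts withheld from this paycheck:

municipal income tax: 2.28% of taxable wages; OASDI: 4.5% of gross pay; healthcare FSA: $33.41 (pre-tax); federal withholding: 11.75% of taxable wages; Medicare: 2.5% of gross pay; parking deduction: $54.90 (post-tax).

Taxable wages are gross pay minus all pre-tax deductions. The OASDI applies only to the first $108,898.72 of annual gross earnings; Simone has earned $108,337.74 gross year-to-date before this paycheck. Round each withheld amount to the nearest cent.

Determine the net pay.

Healthcare FSA: $33.41
Taxable wages = $672.06 − $33.41 = $638.65
Municipal income tax: $638.65 × 0.0228 = $14.56
Federal withholding: $638.65 × 0.1175 = $75.04
OASDI: only $108,898.72 − $108,337.74 = $560.98 of this check is subject → $560.98 × 0.045 = $25.24
Medicare: $672.06 × 0.025 = $16.80
Parking deduction: $54.90
Total deductions = $33.41 + $14.56 + $75.04 + $25.24 + $16.80 + $54.90 = $219.95
Net pay = $672.06 − $219.95 = $452.11

$452.11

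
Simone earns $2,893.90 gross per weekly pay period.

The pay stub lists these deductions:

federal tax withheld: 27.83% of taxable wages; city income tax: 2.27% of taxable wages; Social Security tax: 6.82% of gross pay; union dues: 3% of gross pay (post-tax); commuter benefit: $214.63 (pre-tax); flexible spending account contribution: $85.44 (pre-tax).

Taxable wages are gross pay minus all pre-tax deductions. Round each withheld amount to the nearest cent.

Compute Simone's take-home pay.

$1,528.91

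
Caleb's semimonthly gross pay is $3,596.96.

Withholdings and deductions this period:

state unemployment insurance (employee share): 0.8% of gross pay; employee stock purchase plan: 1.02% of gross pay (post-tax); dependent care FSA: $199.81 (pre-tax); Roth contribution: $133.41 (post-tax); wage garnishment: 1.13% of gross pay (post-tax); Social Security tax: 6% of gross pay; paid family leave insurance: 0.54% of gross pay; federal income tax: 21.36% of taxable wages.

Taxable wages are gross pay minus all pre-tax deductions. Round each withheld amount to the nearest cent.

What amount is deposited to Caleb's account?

$2,196.75

Dependent care FSA: $199.81
Taxable wages = $3,596.96 − $199.81 = $3,397.15
Federal income tax: $3,397.15 × 0.2136 = $725.63
Paid family leave insurance: $3,596.96 × 0.0054 = $19.42
State unemployment insurance (employee share): $3,596.96 × 0.008 = $28.78
Social Security tax: $3,596.96 × 0.06 = $215.82
Roth contribution: $133.41
Employee stock purchase plan: $3,596.96 × 0.0102 = $36.69
Wage garnishment: $3,596.96 × 0.0113 = $40.65
Total deductions = $199.81 + $725.63 + $19.42 + $28.78 + $215.82 + $133.41 + $36.69 + $40.65 = $1,400.21
Net pay = $3,596.96 − $1,400.21 = $2,196.75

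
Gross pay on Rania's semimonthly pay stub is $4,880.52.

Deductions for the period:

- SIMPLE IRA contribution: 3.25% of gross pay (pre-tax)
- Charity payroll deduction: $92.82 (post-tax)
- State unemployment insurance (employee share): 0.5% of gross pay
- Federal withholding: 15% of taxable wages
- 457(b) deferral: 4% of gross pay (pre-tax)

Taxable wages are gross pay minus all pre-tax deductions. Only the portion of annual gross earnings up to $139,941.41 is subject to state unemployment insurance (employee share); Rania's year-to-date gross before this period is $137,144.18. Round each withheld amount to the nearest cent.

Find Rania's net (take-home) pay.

457(b) deferral: $4,880.52 × 0.04 = $195.22
SIMPLE IRA contribution: $4,880.52 × 0.0325 = $158.62
Pre-tax total = $195.22 + $158.62 = $353.84
Taxable wages = $4,880.52 − $353.84 = $4,526.68
Federal withholding: $4,526.68 × 0.15 = $679.00
State unemployment insurance (employee share): only $139,941.41 − $137,144.18 = $2,797.23 of this check is subject → $2,797.23 × 0.005 = $13.99
Charity payroll deduction: $92.82
Total deductions = $195.22 + $158.62 + $679.00 + $13.99 + $92.82 = $1,139.65
Net pay = $4,880.52 − $1,139.65 = $3,740.87

$3,740.87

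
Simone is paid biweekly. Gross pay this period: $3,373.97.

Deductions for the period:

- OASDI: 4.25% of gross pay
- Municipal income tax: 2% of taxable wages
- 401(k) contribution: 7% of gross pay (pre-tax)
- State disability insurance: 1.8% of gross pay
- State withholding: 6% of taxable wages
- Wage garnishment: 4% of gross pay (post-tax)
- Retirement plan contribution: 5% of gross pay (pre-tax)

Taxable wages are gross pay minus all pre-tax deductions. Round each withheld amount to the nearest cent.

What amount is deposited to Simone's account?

$2,392.48

401(k) contribution: $3,373.97 × 0.07 = $236.18
Retirement plan contribution: $3,373.97 × 0.05 = $168.70
Pre-tax total = $236.18 + $168.70 = $404.88
Taxable wages = $3,373.97 − $404.88 = $2,969.09
Municipal income tax: $2,969.09 × 0.02 = $59.38
State withholding: $2,969.09 × 0.06 = $178.15
State disability insurance: $3,373.97 × 0.018 = $60.73
OASDI: $3,373.97 × 0.0425 = $143.39
Wage garnishment: $3,373.97 × 0.04 = $134.96
Total deductions = $236.18 + $168.70 + $59.38 + $178.15 + $60.73 + $143.39 + $134.96 = $981.49
Net pay = $3,373.97 − $981.49 = $2,392.48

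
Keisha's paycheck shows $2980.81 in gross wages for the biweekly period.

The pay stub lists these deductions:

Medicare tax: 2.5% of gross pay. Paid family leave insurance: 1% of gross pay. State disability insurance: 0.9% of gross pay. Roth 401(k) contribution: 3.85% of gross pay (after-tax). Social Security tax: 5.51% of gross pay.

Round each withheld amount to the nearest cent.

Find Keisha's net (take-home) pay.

$2570.65

Paid family leave insurance: $2980.81 × 0.01 = $29.81
State disability insurance: $2980.81 × 0.009 = $26.83
Medicare tax: $2980.81 × 0.025 = $74.52
Social Security tax: $2980.81 × 0.0551 = $164.24
Roth 401(k) contribution: $2980.81 × 0.0385 = $114.76
Total deductions = $29.81 + $26.83 + $74.52 + $164.24 + $114.76 = $410.16
Net pay = $2980.81 − $410.16 = $2570.65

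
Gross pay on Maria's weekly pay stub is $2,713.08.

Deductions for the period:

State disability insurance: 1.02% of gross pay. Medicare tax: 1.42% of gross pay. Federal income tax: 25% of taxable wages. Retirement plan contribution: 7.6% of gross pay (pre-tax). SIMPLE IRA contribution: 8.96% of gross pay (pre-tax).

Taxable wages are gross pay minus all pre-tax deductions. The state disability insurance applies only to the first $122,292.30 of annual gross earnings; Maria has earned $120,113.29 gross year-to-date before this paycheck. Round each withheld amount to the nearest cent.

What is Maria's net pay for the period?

SIMPLE IRA contribution: $2,713.08 × 0.0896 = $243.09
Retirement plan contribution: $2,713.08 × 0.076 = $206.19
Pre-tax total = $243.09 + $206.19 = $449.28
Taxable wages = $2,713.08 − $449.28 = $2,263.80
Federal income tax: $2,263.80 × 0.25 = $565.95
State disability insurance: only $122,292.30 − $120,113.29 = $2,179.01 of this check is subject → $2,179.01 × 0.0102 = $22.23
Medicare tax: $2,713.08 × 0.0142 = $38.53
Total deductions = $243.09 + $206.19 + $565.95 + $22.23 + $38.53 = $1,075.99
Net pay = $2,713.08 − $1,075.99 = $1,637.09

$1,637.09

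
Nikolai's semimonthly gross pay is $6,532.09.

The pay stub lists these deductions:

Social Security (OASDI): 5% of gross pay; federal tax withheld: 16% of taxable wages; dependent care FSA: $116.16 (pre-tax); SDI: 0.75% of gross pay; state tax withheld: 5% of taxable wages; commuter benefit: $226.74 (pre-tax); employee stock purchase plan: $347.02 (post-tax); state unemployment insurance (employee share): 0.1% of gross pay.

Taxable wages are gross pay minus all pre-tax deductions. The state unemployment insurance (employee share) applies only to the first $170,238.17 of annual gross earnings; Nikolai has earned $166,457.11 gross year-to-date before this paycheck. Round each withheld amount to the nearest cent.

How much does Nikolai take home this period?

$4,163.07

Commuter benefit: $226.74
Dependent care FSA: $116.16
Pre-tax total = $226.74 + $116.16 = $342.90
Taxable wages = $6,532.09 − $342.90 = $6,189.19
Federal tax withheld: $6,189.19 × 0.16 = $990.27
State tax withheld: $6,189.19 × 0.05 = $309.46
SDI: $6,532.09 × 0.0075 = $48.99
State unemployment insurance (employee share): only $170,238.17 − $166,457.11 = $3,781.06 of this check is subject → $3,781.06 × 0.001 = $3.78
Social Security (OASDI): $6,532.09 × 0.05 = $326.60
Employee stock purchase plan: $347.02
Total deductions = $226.74 + $116.16 + $990.27 + $309.46 + $48.99 + $3.78 + $326.60 + $347.02 = $2,369.02
Net pay = $6,532.09 − $2,369.02 = $4,163.07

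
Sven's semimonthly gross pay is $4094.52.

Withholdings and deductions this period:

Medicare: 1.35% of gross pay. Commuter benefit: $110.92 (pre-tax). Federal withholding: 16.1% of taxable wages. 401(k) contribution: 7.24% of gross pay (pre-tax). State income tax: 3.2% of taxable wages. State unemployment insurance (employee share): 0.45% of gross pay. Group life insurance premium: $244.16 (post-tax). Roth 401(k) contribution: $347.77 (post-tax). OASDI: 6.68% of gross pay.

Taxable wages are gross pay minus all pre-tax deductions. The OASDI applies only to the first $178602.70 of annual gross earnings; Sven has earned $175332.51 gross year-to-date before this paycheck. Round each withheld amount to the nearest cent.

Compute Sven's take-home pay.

$2091.45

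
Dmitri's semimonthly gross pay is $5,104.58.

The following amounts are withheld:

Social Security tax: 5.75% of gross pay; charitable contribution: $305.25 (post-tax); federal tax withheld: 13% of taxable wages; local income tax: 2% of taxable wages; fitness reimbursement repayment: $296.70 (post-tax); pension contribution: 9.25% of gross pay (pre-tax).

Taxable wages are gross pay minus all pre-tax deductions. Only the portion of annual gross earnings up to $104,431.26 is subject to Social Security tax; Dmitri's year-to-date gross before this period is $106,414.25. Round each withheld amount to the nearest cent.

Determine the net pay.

Pension contribution: $5,104.58 × 0.0925 = $472.17
Taxable wages = $5,104.58 − $472.17 = $4,632.41
Local income tax: $4,632.41 × 0.02 = $92.65
Federal tax withheld: $4,632.41 × 0.13 = $602.21
Social Security tax: annual cap $104,431.26 already reached (YTD $106,414.25), so $0.00
Fitness reimbursement repayment: $296.70
Charitable contribution: $305.25
Total deductions = $472.17 + $92.65 + $602.21 + $0.00 + $296.70 + $305.25 = $1,768.98
Net pay = $5,104.58 − $1,768.98 = $3,335.60

$3,335.60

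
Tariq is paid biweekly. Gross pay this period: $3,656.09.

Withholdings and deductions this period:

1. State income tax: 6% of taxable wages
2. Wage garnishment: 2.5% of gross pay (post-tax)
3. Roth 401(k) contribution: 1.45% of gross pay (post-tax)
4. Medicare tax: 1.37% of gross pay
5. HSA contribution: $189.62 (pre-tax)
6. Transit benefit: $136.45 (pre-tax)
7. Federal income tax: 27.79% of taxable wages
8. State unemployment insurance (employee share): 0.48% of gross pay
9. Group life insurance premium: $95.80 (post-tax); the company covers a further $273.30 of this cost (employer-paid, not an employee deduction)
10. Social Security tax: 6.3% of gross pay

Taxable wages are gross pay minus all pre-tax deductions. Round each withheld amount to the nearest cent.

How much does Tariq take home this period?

$1,666.63

HSA contribution: $189.62
Transit benefit: $136.45
Pre-tax total = $189.62 + $136.45 = $326.07
Taxable wages = $3,656.09 − $326.07 = $3,330.02
State income tax: $3,330.02 × 0.06 = $199.80
Federal income tax: $3,330.02 × 0.2779 = $925.41
State unemployment insurance (employee share): $3,656.09 × 0.0048 = $17.55
Medicare tax: $3,656.09 × 0.0137 = $50.09
Social Security tax: $3,656.09 × 0.063 = $230.33
Roth 401(k) contribution: $3,656.09 × 0.0145 = $53.01
Wage garnishment: $3,656.09 × 0.025 = $91.40
Group life insurance premium: $95.80
(Employer's $273.30 toward group life insurance premium is not withheld from the employee.)
Total deductions = $189.62 + $136.45 + $199.80 + $925.41 + $17.55 + $50.09 + $230.33 + $53.01 + $91.40 + $95.80 = $1,989.46
Net pay = $3,656.09 − $1,989.46 = $1,666.63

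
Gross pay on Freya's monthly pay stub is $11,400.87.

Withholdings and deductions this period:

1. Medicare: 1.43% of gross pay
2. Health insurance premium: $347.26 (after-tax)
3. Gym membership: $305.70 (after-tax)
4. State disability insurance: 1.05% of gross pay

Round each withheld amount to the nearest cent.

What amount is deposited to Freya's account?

$10,465.17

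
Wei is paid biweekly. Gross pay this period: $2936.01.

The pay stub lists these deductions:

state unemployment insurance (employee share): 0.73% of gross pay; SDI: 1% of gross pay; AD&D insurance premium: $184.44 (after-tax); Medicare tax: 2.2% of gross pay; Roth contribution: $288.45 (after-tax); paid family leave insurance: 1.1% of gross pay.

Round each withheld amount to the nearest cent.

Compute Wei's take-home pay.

Paid family leave insurance: $2936.01 × 0.011 = $32.30
SDI: $2936.01 × 0.01 = $29.36
State unemployment insurance (employee share): $2936.01 × 0.0073 = $21.43
Medicare tax: $2936.01 × 0.022 = $64.59
AD&D insurance premium: $184.44
Roth contribution: $288.45
Total deductions = $32.30 + $29.36 + $21.43 + $64.59 + $184.44 + $288.45 = $620.57
Net pay = $2936.01 − $620.57 = $2315.44

$2315.44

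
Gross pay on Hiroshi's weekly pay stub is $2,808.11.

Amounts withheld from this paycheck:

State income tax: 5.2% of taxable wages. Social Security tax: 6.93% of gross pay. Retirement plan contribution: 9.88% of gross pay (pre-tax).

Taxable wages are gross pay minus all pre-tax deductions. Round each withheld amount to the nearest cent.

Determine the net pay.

$2,204.48

Retirement plan contribution: $2,808.11 × 0.0988 = $277.44
Taxable wages = $2,808.11 − $277.44 = $2,530.67
State income tax: $2,530.67 × 0.052 = $131.59
Social Security tax: $2,808.11 × 0.0693 = $194.60
Total deductions = $277.44 + $131.59 + $194.60 = $603.63
Net pay = $2,808.11 − $603.63 = $2,204.48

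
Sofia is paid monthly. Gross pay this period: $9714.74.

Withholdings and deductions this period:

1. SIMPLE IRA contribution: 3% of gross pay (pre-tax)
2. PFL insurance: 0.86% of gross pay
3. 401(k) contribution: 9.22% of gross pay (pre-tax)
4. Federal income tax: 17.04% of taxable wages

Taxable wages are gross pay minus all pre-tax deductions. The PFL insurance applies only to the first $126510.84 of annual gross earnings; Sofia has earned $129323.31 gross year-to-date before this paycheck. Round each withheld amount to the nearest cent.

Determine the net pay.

$7074.50

SIMPLE IRA contribution: $9714.74 × 0.03 = $291.44
401(k) contribution: $9714.74 × 0.0922 = $895.70
Pre-tax total = $291.44 + $895.70 = $1187.14
Taxable wages = $9714.74 − $1187.14 = $8527.60
Federal income tax: $8527.60 × 0.1704 = $1453.10
PFL insurance: annual cap $126510.84 already reached (YTD $129323.31), so $0.00
Total deductions = $291.44 + $895.70 + $1453.10 + $0.00 = $2640.24
Net pay = $9714.74 − $2640.24 = $7074.50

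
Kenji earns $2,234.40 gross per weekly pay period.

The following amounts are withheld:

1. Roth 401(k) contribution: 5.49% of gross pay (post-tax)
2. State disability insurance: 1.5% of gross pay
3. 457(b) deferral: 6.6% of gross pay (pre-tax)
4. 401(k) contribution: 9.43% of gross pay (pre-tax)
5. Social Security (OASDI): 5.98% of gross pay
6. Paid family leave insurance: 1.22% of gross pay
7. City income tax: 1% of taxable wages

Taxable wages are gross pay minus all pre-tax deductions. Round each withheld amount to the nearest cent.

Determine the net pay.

$1,540.40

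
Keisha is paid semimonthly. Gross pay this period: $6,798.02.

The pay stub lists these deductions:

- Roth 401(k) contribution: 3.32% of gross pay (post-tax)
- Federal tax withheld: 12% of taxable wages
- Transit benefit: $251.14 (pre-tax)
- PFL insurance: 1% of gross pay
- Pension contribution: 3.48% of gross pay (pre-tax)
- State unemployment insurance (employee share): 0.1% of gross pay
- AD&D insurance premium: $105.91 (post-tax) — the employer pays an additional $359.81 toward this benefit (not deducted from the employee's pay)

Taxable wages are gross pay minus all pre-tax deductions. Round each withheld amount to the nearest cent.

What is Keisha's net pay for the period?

$5,146.69

Transit benefit: $251.14
Pension contribution: $6,798.02 × 0.0348 = $236.57
Pre-tax total = $251.14 + $236.57 = $487.71
Taxable wages = $6,798.02 − $487.71 = $6,310.31
Federal tax withheld: $6,310.31 × 0.12 = $757.24
State unemployment insurance (employee share): $6,798.02 × 0.001 = $6.80
PFL insurance: $6,798.02 × 0.01 = $67.98
Roth 401(k) contribution: $6,798.02 × 0.0332 = $225.69
AD&D insurance premium: $105.91
(Employer's $359.81 toward AD&D insurance premium is not withheld from the employee.)
Total deductions = $251.14 + $236.57 + $757.24 + $6.80 + $67.98 + $225.69 + $105.91 = $1,651.33
Net pay = $6,798.02 − $1,651.33 = $5,146.69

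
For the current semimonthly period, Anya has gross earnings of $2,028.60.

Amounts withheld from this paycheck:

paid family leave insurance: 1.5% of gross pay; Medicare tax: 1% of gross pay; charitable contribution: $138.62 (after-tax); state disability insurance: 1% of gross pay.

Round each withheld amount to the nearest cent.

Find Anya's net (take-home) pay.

$1,818.97

Paid family leave insurance: $2,028.60 × 0.015 = $30.43
Medicare tax: $2,028.60 × 0.01 = $20.29
State disability insurance: $2,028.60 × 0.01 = $20.29
Charitable contribution: $138.62
Total deductions = $30.43 + $20.29 + $20.29 + $138.62 = $209.63
Net pay = $2,028.60 − $209.63 = $1,818.97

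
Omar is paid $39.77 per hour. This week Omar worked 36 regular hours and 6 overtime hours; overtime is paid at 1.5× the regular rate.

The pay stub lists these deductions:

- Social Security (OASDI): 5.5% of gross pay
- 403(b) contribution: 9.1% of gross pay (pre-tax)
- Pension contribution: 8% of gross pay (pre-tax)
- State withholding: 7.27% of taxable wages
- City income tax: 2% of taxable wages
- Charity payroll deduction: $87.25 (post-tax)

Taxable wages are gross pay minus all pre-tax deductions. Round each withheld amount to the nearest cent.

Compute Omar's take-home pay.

Regular pay: 36 × $39.77 = $1431.72
Overtime pay: 6 × $39.77 × 1.5 = $357.93
Gross pay = $1431.72 + $357.93 = $1789.65
Pension contribution: $1789.65 × 0.08 = $143.17
403(b) contribution: $1789.65 × 0.091 = $162.86
Pre-tax total = $143.17 + $162.86 = $306.03
Taxable wages = $1789.65 − $306.03 = $1483.62
City income tax: $1483.62 × 0.02 = $29.67
State withholding: $1483.62 × 0.0727 = $107.86
Social Security (OASDI): $1789.65 × 0.055 = $98.43
Charity payroll deduction: $87.25
Total deductions = $143.17 + $162.86 + $29.67 + $107.86 + $98.43 + $87.25 = $629.24
Net pay = $1789.65 − $629.24 = $1160.41

$1160.41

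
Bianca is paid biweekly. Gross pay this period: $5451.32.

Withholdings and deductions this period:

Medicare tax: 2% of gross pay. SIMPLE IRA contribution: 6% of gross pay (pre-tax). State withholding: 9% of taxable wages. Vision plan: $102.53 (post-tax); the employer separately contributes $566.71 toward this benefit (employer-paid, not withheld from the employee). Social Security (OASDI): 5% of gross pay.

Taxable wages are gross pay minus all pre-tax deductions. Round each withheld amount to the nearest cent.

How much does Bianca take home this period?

$4178.93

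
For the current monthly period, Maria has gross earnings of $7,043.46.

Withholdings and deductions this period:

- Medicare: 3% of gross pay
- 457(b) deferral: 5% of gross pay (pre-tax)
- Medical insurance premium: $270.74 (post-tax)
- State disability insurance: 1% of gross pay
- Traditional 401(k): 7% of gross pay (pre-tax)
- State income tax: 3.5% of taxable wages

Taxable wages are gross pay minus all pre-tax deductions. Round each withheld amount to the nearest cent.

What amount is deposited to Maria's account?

457(b) deferral: $7,043.46 × 0.05 = $352.17
Traditional 401(k): $7,043.46 × 0.07 = $493.04
Pre-tax total = $352.17 + $493.04 = $845.21
Taxable wages = $7,043.46 − $845.21 = $6,198.25
State income tax: $6,198.25 × 0.035 = $216.94
State disability insurance: $7,043.46 × 0.01 = $70.43
Medicare: $7,043.46 × 0.03 = $211.30
Medical insurance premium: $270.74
Total deductions = $352.17 + $493.04 + $216.94 + $70.43 + $211.30 + $270.74 = $1,614.62
Net pay = $7,043.46 − $1,614.62 = $5,428.84

$5,428.84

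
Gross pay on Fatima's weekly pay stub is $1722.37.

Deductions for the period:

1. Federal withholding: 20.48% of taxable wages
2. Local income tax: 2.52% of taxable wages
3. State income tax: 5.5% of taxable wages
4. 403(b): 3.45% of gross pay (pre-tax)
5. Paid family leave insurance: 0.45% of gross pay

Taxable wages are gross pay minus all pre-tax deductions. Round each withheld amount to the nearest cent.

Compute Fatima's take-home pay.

403(b): $1722.37 × 0.0345 = $59.42
Taxable wages = $1722.37 − $59.42 = $1662.95
Federal withholding: $1662.95 × 0.2048 = $340.57
Local income tax: $1662.95 × 0.0252 = $41.91
State income tax: $1662.95 × 0.055 = $91.46
Paid family leave insurance: $1722.37 × 0.0045 = $7.75
Total deductions = $59.42 + $340.57 + $41.91 + $91.46 + $7.75 = $541.11
Net pay = $1722.37 − $541.11 = $1181.26

$1181.26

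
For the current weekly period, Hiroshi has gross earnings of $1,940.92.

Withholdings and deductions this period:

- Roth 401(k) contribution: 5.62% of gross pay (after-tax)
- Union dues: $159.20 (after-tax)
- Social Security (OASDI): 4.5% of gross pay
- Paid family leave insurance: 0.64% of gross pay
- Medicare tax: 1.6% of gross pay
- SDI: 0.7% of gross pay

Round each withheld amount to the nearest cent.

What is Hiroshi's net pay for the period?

$1,528.24

Social Security (OASDI): $1,940.92 × 0.045 = $87.34
Medicare tax: $1,940.92 × 0.016 = $31.05
Paid family leave insurance: $1,940.92 × 0.0064 = $12.42
SDI: $1,940.92 × 0.007 = $13.59
Roth 401(k) contribution: $1,940.92 × 0.0562 = $109.08
Union dues: $159.20
Total deductions = $87.34 + $31.05 + $12.42 + $13.59 + $109.08 + $159.20 = $412.68
Net pay = $1,940.92 − $412.68 = $1,528.24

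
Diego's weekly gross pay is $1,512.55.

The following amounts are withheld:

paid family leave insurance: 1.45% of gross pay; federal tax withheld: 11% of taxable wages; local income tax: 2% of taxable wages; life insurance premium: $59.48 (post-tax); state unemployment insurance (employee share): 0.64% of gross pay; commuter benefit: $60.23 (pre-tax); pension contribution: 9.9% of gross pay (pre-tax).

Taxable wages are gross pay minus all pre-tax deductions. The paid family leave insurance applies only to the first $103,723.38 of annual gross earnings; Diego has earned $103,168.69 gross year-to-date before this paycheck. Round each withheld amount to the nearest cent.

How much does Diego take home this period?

$1,056.05

Commuter benefit: $60.23
Pension contribution: $1,512.55 × 0.099 = $149.74
Pre-tax total = $60.23 + $149.74 = $209.97
Taxable wages = $1,512.55 − $209.97 = $1,302.58
Federal tax withheld: $1,302.58 × 0.11 = $143.28
Local income tax: $1,302.58 × 0.02 = $26.05
State unemployment insurance (employee share): $1,512.55 × 0.0064 = $9.68
Paid family leave insurance: only $103,723.38 − $103,168.69 = $554.69 of this check is subject → $554.69 × 0.0145 = $8.04
Life insurance premium: $59.48
Total deductions = $60.23 + $149.74 + $143.28 + $26.05 + $9.68 + $8.04 + $59.48 = $456.50
Net pay = $1,512.55 − $456.50 = $1,056.05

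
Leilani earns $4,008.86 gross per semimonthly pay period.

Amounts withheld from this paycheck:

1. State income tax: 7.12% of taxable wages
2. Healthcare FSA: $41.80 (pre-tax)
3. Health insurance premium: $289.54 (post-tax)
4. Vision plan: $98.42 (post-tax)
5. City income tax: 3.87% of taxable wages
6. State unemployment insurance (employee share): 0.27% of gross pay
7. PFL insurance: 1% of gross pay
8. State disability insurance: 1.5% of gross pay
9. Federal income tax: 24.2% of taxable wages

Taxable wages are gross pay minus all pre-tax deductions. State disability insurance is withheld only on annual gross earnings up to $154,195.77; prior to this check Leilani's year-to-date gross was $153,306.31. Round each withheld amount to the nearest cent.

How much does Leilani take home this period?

Healthcare FSA: $41.80
Taxable wages = $4,008.86 − $41.80 = $3,967.06
Federal income tax: $3,967.06 × 0.242 = $960.03
State income tax: $3,967.06 × 0.0712 = $282.45
City income tax: $3,967.06 × 0.0387 = $153.53
PFL insurance: $4,008.86 × 0.01 = $40.09
State disability insurance: only $154,195.77 − $153,306.31 = $889.46 of this check is subject → $889.46 × 0.015 = $13.34
State unemployment insurance (employee share): $4,008.86 × 0.0027 = $10.82
Health insurance premium: $289.54
Vision plan: $98.42
Total deductions = $41.80 + $960.03 + $282.45 + $153.53 + $40.09 + $13.34 + $10.82 + $289.54 + $98.42 = $1,890.02
Net pay = $4,008.86 − $1,890.02 = $2,118.84

$2,118.84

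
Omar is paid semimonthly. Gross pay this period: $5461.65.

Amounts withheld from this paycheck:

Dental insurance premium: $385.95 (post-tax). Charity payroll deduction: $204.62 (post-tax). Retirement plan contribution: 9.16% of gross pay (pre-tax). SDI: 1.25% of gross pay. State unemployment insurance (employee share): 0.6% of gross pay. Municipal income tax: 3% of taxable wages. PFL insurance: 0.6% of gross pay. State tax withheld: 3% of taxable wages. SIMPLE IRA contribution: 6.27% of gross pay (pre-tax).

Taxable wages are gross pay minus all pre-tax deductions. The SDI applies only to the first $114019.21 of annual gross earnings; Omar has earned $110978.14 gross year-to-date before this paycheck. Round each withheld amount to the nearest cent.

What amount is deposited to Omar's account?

SIMPLE IRA contribution: $5461.65 × 0.0627 = $342.45
Retirement plan contribution: $5461.65 × 0.0916 = $500.29
Pre-tax total = $342.45 + $500.29 = $842.74
Taxable wages = $5461.65 − $842.74 = $4618.91
Municipal income tax: $4618.91 × 0.03 = $138.57
State tax withheld: $4618.91 × 0.03 = $138.57
State unemployment insurance (employee share): $5461.65 × 0.006 = $32.77
PFL insurance: $5461.65 × 0.006 = $32.77
SDI: only $114019.21 − $110978.14 = $3041.07 of this check is subject → $3041.07 × 0.0125 = $38.01
Charity payroll deduction: $204.62
Dental insurance premium: $385.95
Total deductions = $342.45 + $500.29 + $138.57 + $138.57 + $32.77 + $32.77 + $38.01 + $204.62 + $385.95 = $1814.00
Net pay = $5461.65 − $1814.00 = $3647.65

$3647.65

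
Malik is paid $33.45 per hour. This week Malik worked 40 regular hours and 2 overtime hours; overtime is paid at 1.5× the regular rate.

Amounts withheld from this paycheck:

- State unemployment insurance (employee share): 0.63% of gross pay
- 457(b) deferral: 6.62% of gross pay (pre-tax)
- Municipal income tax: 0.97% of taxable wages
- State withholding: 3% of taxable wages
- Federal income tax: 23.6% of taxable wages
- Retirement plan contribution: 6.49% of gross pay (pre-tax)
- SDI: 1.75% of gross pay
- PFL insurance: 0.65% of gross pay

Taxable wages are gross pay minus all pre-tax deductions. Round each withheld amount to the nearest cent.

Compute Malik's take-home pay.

Regular pay: 40 × $33.45 = $1,338.00
Overtime pay: 2 × $33.45 × 1.5 = $100.35
Gross pay = $1,338.00 + $100.35 = $1,438.35
457(b) deferral: $1,438.35 × 0.0662 = $95.22
Retirement plan contribution: $1,438.35 × 0.0649 = $93.35
Pre-tax total = $95.22 + $93.35 = $188.57
Taxable wages = $1,438.35 − $188.57 = $1,249.78
Municipal income tax: $1,249.78 × 0.0097 = $12.12
State withholding: $1,249.78 × 0.03 = $37.49
Federal income tax: $1,249.78 × 0.236 = $294.95
State unemployment insurance (employee share): $1,438.35 × 0.0063 = $9.06
PFL insurance: $1,438.35 × 0.0065 = $9.35
SDI: $1,438.35 × 0.0175 = $25.17
Total deductions = $95.22 + $93.35 + $12.12 + $37.49 + $294.95 + $9.06 + $9.35 + $25.17 = $576.71
Net pay = $1,438.35 − $576.71 = $861.64

$861.64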